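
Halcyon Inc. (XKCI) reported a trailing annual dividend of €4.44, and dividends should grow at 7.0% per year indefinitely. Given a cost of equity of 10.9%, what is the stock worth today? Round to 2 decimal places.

Gordon growth model: P₀ = D₁/(r − g). D₁ = 4.44 × (1 + 0.07) = 4.7508.
P₀ = 4.7508 / (0.109 − 0.07) = 4.7508 / 0.039 = 121.8154

€121.82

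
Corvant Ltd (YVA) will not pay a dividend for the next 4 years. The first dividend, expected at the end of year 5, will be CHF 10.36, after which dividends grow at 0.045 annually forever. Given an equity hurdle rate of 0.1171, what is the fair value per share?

Deferred-dividend DDM. At t=4 the remaining stream is a growing perpetuity with first payment D_5 = 10.36.
V_4 = D_5/(r−g) = 10.36/(0.1171−0.045) = 143.6893
P₀ = V_4/(1+r)^4 = 143.6893/(1+0.1171)^4 = 92.2691

CHF 92.27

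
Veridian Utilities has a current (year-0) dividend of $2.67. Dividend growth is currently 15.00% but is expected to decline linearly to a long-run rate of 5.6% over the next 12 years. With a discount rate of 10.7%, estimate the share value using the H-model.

H-model: P₀ = D₀[(1+g_L) + H(g_S−g_L)]/(r−g_L), with H = 12/2 = 6.
P₀ = 2.67 × [(1+0.056) + 6×(0.15−0.056)] / (0.107−0.056)
   = 2.67 × 1.6200 / 0.051 = 84.8118

$84.81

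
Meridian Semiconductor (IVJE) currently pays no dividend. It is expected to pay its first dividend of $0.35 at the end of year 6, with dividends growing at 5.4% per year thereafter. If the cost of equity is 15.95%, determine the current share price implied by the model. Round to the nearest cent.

Deferred-dividend DDM. At t=5 the remaining stream is a growing perpetuity with first payment D_6 = 0.35.
V_5 = D_6/(r−g) = 0.35/(0.1595−0.054) = 3.3175
P₀ = V_5/(1+r)^5 = 3.3175/(1+0.1595)^5 = 1.5829

$1.58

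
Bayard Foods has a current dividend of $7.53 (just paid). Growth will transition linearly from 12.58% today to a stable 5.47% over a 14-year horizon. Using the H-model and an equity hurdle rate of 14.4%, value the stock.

$130.90

H-model: P₀ = D₀[(1+g_L) + H(g_S−g_L)]/(r−g_L), with H = 14/2 = 7.
P₀ = 7.53 × [(1+0.0547) + 7×(0.1258−0.0547)] / (0.144−0.0547)
   = 7.53 × 1.5524 / 0.0893 = 130.9023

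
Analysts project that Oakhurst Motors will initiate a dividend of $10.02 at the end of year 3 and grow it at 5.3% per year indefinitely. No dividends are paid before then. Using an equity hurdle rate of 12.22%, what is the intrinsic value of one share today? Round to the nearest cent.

$114.98

Deferred-dividend DDM. At t=2 the remaining stream is a growing perpetuity with first payment D_3 = 10.02.
V_2 = D_3/(r−g) = 10.02/(0.1222−0.053) = 144.7977
P₀ = V_2/(1+r)^2 = 144.7977/(1+0.1222)^2 = 114.9797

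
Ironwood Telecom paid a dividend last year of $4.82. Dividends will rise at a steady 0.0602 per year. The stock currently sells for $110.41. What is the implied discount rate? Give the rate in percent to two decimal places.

10.65%

Rearranging the constant-growth DDM: r = D₁/P₀ + g.
D₁ = 4.82 × (1 + 0.0602) = 5.1102.
r = 5.1102 / 110.41 + 0.0602 = 0.04628 + 0.0602 = 0.10648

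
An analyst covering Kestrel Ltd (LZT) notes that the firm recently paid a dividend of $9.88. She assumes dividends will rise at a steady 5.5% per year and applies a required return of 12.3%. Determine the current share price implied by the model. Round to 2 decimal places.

$153.29

Gordon growth model: P₀ = D₁/(r − g). D₁ = 9.88 × (1 + 0.055) = 10.4234.
P₀ = 10.4234 / (0.123 − 0.055) = 10.4234 / 0.068 = 153.2853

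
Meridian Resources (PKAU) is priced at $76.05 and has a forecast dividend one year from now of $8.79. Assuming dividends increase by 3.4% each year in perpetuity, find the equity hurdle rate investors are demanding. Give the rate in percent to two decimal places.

14.96%

Rearranging the constant-growth DDM: r = D₁/P₀ + g.
r = 8.7900 / 76.05 + 0.034 = 0.11558 + 0.034 = 0.14958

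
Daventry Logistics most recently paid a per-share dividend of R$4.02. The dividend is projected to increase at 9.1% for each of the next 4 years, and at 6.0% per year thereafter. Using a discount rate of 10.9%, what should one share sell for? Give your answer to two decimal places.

Two-stage DDM. Project D₁…D_4 at 0.091, terminal growth 0.06, discount at r = 0.109.
D_1 = 4.3858
D_2 = 4.7849
D_3 = 5.2204
D_4 = 5.6954
Terminal value at t=4: TV = D_5/(r−g) = 6.0371/(0.109−0.06) = 123.2068
P₀ = 4.3858/(1+0.109)^1 + 4.7849/(1+0.109)^2 + 5.2204/(1+0.109)^3 + 5.6954/(1+0.109)^4 + 123.2068/(1+0.109)^4 = 96.8913

R$96.89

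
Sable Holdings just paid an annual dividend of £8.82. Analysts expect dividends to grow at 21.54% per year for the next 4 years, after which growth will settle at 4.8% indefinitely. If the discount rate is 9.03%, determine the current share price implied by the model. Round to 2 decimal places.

Two-stage DDM. Project D₁…D_4 at 0.2154, terminal growth 0.048, discount at r = 0.0903.
D_1 = 10.7198
D_2 = 13.0289
D_3 = 15.8353
D_4 = 19.2462
Terminal value at t=4: TV = D_5/(r−g) = 20.1700/(0.0903−0.048) = 476.8331
P₀ = 10.7198/(1+0.0903)^1 + 13.0289/(1+0.0903)^2 + 15.8353/(1+0.0903)^3 + 19.2462/(1+0.0903)^4 + 476.8331/(1+0.0903)^4 = 384.0583

£384.06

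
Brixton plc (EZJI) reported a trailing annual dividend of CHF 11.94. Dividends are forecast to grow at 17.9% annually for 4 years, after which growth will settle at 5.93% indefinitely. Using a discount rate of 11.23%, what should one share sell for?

Two-stage DDM. Project D₁…D_4 at 0.179, terminal growth 0.0593, discount at r = 0.1123.
D_1 = 14.0773
D_2 = 16.5971
D_3 = 19.5680
D_4 = 23.0706
Terminal value at t=4: TV = D_5/(r−g) = 24.4387/(0.1123−0.0593) = 461.1080
P₀ = 14.0773/(1+0.1123)^1 + 16.5971/(1+0.1123)^2 + 19.5680/(1+0.1123)^3 + 23.0706/(1+0.1123)^4 + 461.1080/(1+0.1123)^4 = 356.6039

CHF 356.60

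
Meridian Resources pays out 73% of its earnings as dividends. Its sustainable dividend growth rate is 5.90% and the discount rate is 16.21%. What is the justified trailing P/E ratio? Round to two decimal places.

7.50

Justified trailing P/E = b(1+g)/(r−g) = 0.73×(1+0.059)/(0.1621−0.059) = 7.4983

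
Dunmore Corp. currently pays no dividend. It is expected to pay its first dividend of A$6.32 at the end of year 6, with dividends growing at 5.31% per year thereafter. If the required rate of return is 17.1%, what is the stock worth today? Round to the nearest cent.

Deferred-dividend DDM. At t=5 the remaining stream is a growing perpetuity with first payment D_6 = 6.32.
V_5 = D_6/(r−g) = 6.32/(0.171−0.0531) = 53.6047
P₀ = V_5/(1+r)^5 = 53.6047/(1+0.171)^5 = 24.3455

A$24.35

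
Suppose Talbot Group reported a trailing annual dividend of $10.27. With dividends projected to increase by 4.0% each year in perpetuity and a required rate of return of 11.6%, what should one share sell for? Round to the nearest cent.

Gordon growth model: P₀ = D₁/(r − g). D₁ = 10.27 × (1 + 0.04) = 10.6808.
P₀ = 10.6808 / (0.116 − 0.04) = 10.6808 / 0.076 = 140.5368

$140.54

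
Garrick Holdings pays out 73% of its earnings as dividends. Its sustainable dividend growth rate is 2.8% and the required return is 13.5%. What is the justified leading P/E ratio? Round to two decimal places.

6.82

Justified leading P/E = b/(r−g) = 0.73/(0.135−0.028) = 6.8224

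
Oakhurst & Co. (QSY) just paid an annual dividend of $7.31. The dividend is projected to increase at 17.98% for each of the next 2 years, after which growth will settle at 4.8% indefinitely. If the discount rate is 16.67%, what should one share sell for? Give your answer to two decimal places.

$80.86

Two-stage DDM. Project D₁…D_2 at 0.1798, terminal growth 0.048, discount at r = 0.1667.
D_1 = 8.6243
D_2 = 10.1750
Terminal value at t=2: TV = D_3/(r−g) = 10.6634/(0.1667−0.048) = 89.8348
P₀ = 8.6243/(1+0.1667)^1 + 10.1750/(1+0.1667)^2 + 89.8348/(1+0.1667)^2 = 80.8645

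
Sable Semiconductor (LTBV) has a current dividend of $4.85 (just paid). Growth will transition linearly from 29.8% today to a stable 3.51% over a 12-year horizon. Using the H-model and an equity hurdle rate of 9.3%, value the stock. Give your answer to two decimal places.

H-model: P₀ = D₀[(1+g_L) + H(g_S−g_L)]/(r−g_L), with H = 12/2 = 6.
P₀ = 4.85 × [(1+0.0351) + 6×(0.298−0.0351)] / (0.093−0.0351)
   = 4.85 × 2.6125 / 0.0579 = 218.8364

$218.84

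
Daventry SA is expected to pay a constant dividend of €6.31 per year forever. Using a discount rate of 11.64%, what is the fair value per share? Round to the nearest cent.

Zero-growth DDM (perpetuity): P₀ = D/r = 6.31 / 0.1164 = 54.2096

€54.21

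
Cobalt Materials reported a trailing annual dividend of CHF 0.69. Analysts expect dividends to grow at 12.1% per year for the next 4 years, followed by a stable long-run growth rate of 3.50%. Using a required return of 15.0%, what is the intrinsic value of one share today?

Two-stage DDM. Project D₁…D_4 at 0.121, terminal growth 0.035, discount at r = 0.15.
D_1 = 0.7735
D_2 = 0.8671
D_3 = 0.9720
D_4 = 1.0896
Terminal value at t=4: TV = D_5/(r−g) = 1.1277/(0.15−0.035) = 9.8065
P₀ = 0.7735/(1+0.15)^1 + 0.8671/(1+0.15)^2 + 0.9720/(1+0.15)^3 + 1.0896/(1+0.15)^4 + 9.8065/(1+0.15)^4 = 8.1972

CHF 8.20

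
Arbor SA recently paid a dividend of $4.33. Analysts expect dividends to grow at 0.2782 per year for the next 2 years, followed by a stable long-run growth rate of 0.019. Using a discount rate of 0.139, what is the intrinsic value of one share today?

$56.62

Two-stage DDM. Project D₁…D_2 at 0.2782, terminal growth 0.019, discount at r = 0.139.
D_1 = 5.5346
D_2 = 7.0743
Terminal value at t=2: TV = D_3/(r−g) = 7.2087/(0.139−0.019) = 60.0729
P₀ = 5.5346/(1+0.139)^1 + 7.0743/(1+0.139)^2 + 60.0729/(1+0.139)^2 = 56.6175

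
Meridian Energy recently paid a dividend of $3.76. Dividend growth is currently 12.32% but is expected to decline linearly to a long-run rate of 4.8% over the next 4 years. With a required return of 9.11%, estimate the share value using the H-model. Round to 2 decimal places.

$104.55

H-model: P₀ = D₀[(1+g_L) + H(g_S−g_L)]/(r−g_L), with H = 4/2 = 2.
P₀ = 3.76 × [(1+0.048) + 2×(0.1232−0.048)] / (0.0911−0.048)
   = 3.76 × 1.1984 / 0.0431 = 104.5472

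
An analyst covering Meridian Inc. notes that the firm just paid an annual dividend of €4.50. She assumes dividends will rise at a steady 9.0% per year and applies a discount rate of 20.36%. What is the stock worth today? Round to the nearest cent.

Gordon growth model: P₀ = D₁/(r − g). D₁ = 4.50 × (1 + 0.09) = 4.9050.
P₀ = 4.9050 / (0.2036 − 0.09) = 4.9050 / 0.1136 = 43.1778

€43.18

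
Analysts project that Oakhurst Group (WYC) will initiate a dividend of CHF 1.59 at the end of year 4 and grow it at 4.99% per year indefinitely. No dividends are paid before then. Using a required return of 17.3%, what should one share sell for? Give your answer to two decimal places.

Deferred-dividend DDM. At t=3 the remaining stream is a growing perpetuity with first payment D_4 = 1.59.
V_3 = D_4/(r−g) = 1.59/(0.173−0.0499) = 12.9163
P₀ = V_3/(1+r)^3 = 12.9163/(1+0.173)^3 = 8.0029

CHF 8.00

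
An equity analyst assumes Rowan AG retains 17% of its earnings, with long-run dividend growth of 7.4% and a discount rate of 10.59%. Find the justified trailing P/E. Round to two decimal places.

27.94

Payout ratio b = 1 − 0.17 = 0.83.
Justified trailing P/E = b(1+g)/(r−g) = 0.83×(1+0.074)/(0.1059−0.074) = 27.9442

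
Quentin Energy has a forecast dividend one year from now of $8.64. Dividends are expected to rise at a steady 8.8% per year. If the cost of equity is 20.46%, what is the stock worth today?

Gordon growth model: P₀ = D₁/(r − g), with D₁ = 8.64 given directly.
P₀ = 8.6400 / (0.2046 − 0.088) = 8.6400 / 0.1166 = 74.0995

$74.10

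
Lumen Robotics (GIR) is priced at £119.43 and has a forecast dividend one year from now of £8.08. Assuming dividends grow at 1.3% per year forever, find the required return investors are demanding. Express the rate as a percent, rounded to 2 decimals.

8.07%

Rearranging the constant-growth DDM: r = D₁/P₀ + g.
r = 8.0800 / 119.43 + 0.013 = 0.06765 + 0.013 = 0.08065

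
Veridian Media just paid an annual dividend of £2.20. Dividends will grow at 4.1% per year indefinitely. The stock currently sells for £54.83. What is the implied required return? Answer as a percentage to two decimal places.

Rearranging the constant-growth DDM: r = D₁/P₀ + g.
D₁ = 2.20 × (1 + 0.041) = 2.2902.
r = 2.2902 / 54.83 + 0.041 = 0.04177 + 0.041 = 0.08277

8.28%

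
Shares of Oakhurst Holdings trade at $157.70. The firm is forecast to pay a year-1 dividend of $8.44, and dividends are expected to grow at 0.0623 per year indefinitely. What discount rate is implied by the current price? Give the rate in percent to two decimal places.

Rearranging the constant-growth DDM: r = D₁/P₀ + g.
r = 8.4400 / 157.70 + 0.0623 = 0.05352 + 0.0623 = 0.11582

11.58%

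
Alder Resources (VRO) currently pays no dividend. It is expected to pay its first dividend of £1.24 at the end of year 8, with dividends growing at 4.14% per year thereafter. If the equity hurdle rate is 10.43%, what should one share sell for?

£9.84

Deferred-dividend DDM. At t=7 the remaining stream is a growing perpetuity with first payment D_8 = 1.24.
V_7 = D_8/(r−g) = 1.24/(0.1043−0.0414) = 19.7138
P₀ = V_7/(1+r)^7 = 19.7138/(1+0.1043)^7 = 9.8438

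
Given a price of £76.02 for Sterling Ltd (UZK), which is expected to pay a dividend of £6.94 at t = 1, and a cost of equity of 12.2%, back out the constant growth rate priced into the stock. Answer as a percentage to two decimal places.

From P₀ = D₁/(r − g), the implied growth is g = r − D₁/P₀.
g = 0.122 − 6.94/76.02 = 0.122 − 0.09129 = 0.03071

3.07%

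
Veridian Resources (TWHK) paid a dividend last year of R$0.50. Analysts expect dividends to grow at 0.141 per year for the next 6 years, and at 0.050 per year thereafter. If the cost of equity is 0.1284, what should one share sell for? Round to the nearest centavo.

R$10.28

Two-stage DDM. Project D₁…D_6 at 0.141, terminal growth 0.05, discount at r = 0.1284.
D_1 = 0.5705
D_2 = 0.6509
D_3 = 0.7427
D_4 = 0.8474
D_5 = 0.9669
D_6 = 1.1033
Terminal value at t=6: TV = D_7/(r−g) = 1.1584/(0.1284−0.05) = 14.7760
P₀ = 0.5705/(1+0.1284)^1 + 0.6509/(1+0.1284)^2 + 0.7427/(1+0.1284)^3 + 0.8474/(1+0.1284)^4 + 0.9669/(1+0.1284)^5 + 1.1033/(1+0.1284)^6 + 14.7760/(1+0.1284)^6 = 10.2772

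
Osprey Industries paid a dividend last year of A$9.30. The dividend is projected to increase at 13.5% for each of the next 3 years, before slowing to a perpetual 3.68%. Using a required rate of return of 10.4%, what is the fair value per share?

Two-stage DDM. Project D₁…D_3 at 0.135, terminal growth 0.0368, discount at r = 0.104.
D_1 = 10.5555
D_2 = 11.9805
D_3 = 13.5979
Terminal value at t=3: TV = D_4/(r−g) = 14.0983/(0.104−0.0368) = 209.7955
P₀ = 10.5555/(1+0.104)^1 + 11.9805/(1+0.104)^2 + 13.5979/(1+0.104)^3 + 209.7955/(1+0.104)^3 = 185.4118

A$185.41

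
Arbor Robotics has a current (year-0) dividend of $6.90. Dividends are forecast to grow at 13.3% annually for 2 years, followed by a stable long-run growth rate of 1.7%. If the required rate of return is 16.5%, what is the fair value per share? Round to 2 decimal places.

$58.08

Two-stage DDM. Project D₁…D_2 at 0.133, terminal growth 0.017, discount at r = 0.165.
D_1 = 7.8177
D_2 = 8.8575
Terminal value at t=2: TV = D_3/(r−g) = 9.0080/(0.165−0.017) = 60.8651
P₀ = 7.8177/(1+0.165)^1 + 8.8575/(1+0.165)^2 + 60.8651/(1+0.165)^2 = 58.0819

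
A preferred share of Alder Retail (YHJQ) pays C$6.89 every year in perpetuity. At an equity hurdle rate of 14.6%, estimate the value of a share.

C$47.19

Zero-growth DDM (perpetuity): P₀ = D/r = 6.89 / 0.146 = 47.1918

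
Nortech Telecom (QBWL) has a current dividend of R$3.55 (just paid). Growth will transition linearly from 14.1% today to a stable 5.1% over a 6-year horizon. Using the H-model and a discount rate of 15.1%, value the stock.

H-model: P₀ = D₀[(1+g_L) + H(g_S−g_L)]/(r−g_L), with H = 6/2 = 3.
P₀ = 3.55 × [(1+0.051) + 3×(0.141−0.051)] / (0.151−0.051)
   = 3.55 × 1.3210 / 0.1 = 46.8955

R$46.90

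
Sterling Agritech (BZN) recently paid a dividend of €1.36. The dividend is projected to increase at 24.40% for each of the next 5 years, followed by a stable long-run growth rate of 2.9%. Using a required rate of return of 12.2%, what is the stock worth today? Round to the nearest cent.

Two-stage DDM. Project D₁…D_5 at 0.244, terminal growth 0.029, discount at r = 0.122.
D_1 = 1.6918
D_2 = 2.1046
D_3 = 2.6182
D_4 = 3.2570
D_5 = 4.0517
Terminal value at t=5: TV = D_6/(r−g) = 4.1692/(0.122−0.029) = 44.8305
P₀ = 1.6918/(1+0.122)^1 + 2.1046/(1+0.122)^2 + 2.6182/(1+0.122)^3 + 3.2570/(1+0.122)^4 + 4.0517/(1+0.122)^5 + 44.8305/(1+0.122)^5 = 34.5793

€34.58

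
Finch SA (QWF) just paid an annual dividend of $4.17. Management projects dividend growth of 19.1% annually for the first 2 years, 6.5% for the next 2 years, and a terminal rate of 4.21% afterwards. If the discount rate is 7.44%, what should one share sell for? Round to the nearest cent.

$182.30

Three-stage DDM. Project D₁…D_4; terminal Gordon value at t=4 with g = 0.0421; discount at r = 0.0744.
D_1 = 4.9665
D_2 = 5.9151
D_3 = 6.2995
D_4 = 6.7090
TV_4 = 6.9915/(0.0744−0.0421) = 216.4540
P₀ = Σ Dₜ/(1+r)ᵗ + TV_4/(1+r)^4 = 182.3044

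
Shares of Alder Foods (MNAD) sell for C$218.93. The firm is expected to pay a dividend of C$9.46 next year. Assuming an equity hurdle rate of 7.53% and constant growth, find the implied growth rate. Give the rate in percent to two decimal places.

From P₀ = D₁/(r − g), the implied growth is g = r − D₁/P₀.
g = 0.0753 − 9.46/218.93 = 0.0753 − 0.04321 = 0.03209

3.21%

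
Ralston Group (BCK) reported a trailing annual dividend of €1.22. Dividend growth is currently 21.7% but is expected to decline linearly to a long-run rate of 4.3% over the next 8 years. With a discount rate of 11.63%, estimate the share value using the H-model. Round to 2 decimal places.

€28.94

H-model: P₀ = D₀[(1+g_L) + H(g_S−g_L)]/(r−g_L), with H = 8/2 = 4.
P₀ = 1.22 × [(1+0.043) + 4×(0.217−0.043)] / (0.1163−0.043)
   = 1.22 × 1.7390 / 0.0733 = 28.9438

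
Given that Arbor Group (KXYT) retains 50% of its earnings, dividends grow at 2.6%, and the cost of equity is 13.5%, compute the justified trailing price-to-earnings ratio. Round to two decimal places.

Payout ratio b = 1 − 0.50 = 0.50.
Justified trailing P/E = b(1+g)/(r−g) = 0.50×(1+0.026)/(0.135−0.026) = 4.7064

4.71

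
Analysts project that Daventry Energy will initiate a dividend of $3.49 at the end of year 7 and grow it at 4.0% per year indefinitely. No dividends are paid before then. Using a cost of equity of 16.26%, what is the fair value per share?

$11.53

Deferred-dividend DDM. At t=6 the remaining stream is a growing perpetuity with first payment D_7 = 3.49.
V_6 = D_7/(r−g) = 3.49/(0.1626−0.04) = 28.4666
P₀ = V_6/(1+r)^6 = 28.4666/(1+0.1626)^6 = 11.5280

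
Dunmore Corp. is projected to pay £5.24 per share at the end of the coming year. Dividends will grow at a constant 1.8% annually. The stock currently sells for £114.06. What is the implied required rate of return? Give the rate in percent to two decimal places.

Rearranging the constant-growth DDM: r = D₁/P₀ + g.
r = 5.2400 / 114.06 + 0.018 = 0.04594 + 0.018 = 0.06394

6.39%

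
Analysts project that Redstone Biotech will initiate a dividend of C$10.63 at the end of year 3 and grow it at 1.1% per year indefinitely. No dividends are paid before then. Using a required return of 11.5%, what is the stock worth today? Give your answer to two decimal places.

Deferred-dividend DDM. At t=2 the remaining stream is a growing perpetuity with first payment D_3 = 10.63.
V_2 = D_3/(r−g) = 10.63/(0.115−0.011) = 102.2115
P₀ = V_2/(1+r)^2 = 102.2115/(1+0.115)^2 = 82.2148

C$82.21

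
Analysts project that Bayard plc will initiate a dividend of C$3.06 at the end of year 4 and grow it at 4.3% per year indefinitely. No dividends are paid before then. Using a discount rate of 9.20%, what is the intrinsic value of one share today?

Deferred-dividend DDM. At t=3 the remaining stream is a growing perpetuity with first payment D_4 = 3.06.
V_3 = D_4/(r−g) = 3.06/(0.092−0.043) = 62.4490
P₀ = V_3/(1+r)^3 = 62.4490/(1+0.092)^3 = 47.9576

C$47.96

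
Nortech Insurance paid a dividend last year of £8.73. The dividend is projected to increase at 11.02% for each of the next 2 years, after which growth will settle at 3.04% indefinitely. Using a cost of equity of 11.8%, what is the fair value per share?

£118.54

Two-stage DDM. Project D₁…D_2 at 0.1102, terminal growth 0.0304, discount at r = 0.118.
D_1 = 9.6920
D_2 = 10.7601
Terminal value at t=2: TV = D_3/(r−g) = 11.0872/(0.118−0.0304) = 126.5664
P₀ = 9.6920/(1+0.118)^1 + 10.7601/(1+0.118)^2 + 126.5664/(1+0.118)^2 = 118.5370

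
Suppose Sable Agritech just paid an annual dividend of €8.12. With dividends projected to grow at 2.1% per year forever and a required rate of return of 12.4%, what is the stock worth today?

€80.49

Gordon growth model: P₀ = D₁/(r − g). D₁ = 8.12 × (1 + 0.021) = 8.2905.
P₀ = 8.2905 / (0.124 − 0.021) = 8.2905 / 0.103 = 80.4905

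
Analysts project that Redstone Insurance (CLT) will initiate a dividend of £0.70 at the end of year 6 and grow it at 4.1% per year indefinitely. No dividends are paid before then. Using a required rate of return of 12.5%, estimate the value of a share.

£4.62

Deferred-dividend DDM. At t=5 the remaining stream is a growing perpetuity with first payment D_6 = 0.70.
V_5 = D_6/(r−g) = 0.70/(0.125−0.041) = 8.3333
P₀ = V_5/(1+r)^5 = 8.3333/(1+0.125)^5 = 4.6244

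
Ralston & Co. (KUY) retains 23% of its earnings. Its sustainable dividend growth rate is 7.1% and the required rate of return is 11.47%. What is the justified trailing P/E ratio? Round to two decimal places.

Payout ratio b = 1 − 0.23 = 0.77.
Justified trailing P/E = b(1+g)/(r−g) = 0.77×(1+0.071)/(0.1147−0.071) = 18.8712

18.87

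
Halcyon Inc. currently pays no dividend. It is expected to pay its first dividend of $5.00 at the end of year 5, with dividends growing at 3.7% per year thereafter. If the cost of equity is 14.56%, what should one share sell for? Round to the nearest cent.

$26.73

Deferred-dividend DDM. At t=4 the remaining stream is a growing perpetuity with first payment D_5 = 5.00.
V_4 = D_5/(r−g) = 5.00/(0.1456−0.037) = 46.0405
P₀ = V_4/(1+r)^4 = 46.0405/(1+0.1456)^4 = 26.7306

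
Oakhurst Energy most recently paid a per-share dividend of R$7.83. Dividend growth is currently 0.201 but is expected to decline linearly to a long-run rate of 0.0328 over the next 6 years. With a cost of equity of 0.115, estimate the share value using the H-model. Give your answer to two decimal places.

H-model: P₀ = D₀[(1+g_L) + H(g_S−g_L)]/(r−g_L), with H = 6/2 = 3.
P₀ = 7.83 × [(1+0.0328) + 3×(0.201−0.0328)] / (0.115−0.0328)
   = 7.83 × 1.5374 / 0.0822 = 146.4458

R$146.45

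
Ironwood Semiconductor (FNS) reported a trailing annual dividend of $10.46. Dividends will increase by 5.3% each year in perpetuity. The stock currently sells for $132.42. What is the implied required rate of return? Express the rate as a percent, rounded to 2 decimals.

Rearranging the constant-growth DDM: r = D₁/P₀ + g.
D₁ = 10.46 × (1 + 0.053) = 11.0144.
r = 11.0144 / 132.42 + 0.053 = 0.08318 + 0.053 = 0.13618

13.62%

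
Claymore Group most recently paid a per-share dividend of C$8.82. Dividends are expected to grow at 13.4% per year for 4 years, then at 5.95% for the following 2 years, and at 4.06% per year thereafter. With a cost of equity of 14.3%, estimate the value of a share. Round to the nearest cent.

C$124.47

Three-stage DDM. Project D₁…D_6; terminal Gordon value at t=6 with g = 0.0406; discount at r = 0.143.
D_1 = 10.0019
D_2 = 11.3421
D_3 = 12.8620
D_4 = 14.5855
D_5 = 15.4533
D_6 = 16.3728
TV_6 = 17.0375/(0.143−0.0406) = 166.3821
P₀ = Σ Dₜ/(1+r)ᵗ + TV_6/(1+r)^6 = 124.4702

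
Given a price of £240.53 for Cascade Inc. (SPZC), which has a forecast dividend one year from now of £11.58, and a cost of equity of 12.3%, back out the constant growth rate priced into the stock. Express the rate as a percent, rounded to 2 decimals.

7.49%

From P₀ = D₁/(r − g), the implied growth is g = r − D₁/P₀.
g = 0.123 − 11.58/240.53 = 0.123 − 0.04814 = 0.07486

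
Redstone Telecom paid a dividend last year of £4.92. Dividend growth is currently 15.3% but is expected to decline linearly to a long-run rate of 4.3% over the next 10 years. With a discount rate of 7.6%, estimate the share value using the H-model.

£237.50

H-model: P₀ = D₀[(1+g_L) + H(g_S−g_L)]/(r−g_L), with H = 10/2 = 5.
P₀ = 4.92 × [(1+0.043) + 5×(0.153−0.043)] / (0.076−0.043)
   = 4.92 × 1.5930 / 0.033 = 237.5018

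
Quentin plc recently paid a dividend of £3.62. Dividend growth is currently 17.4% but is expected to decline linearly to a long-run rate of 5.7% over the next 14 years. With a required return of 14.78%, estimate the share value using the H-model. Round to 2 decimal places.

H-model: P₀ = D₀[(1+g_L) + H(g_S−g_L)]/(r−g_L), with H = 14/2 = 7.
P₀ = 3.62 × [(1+0.057) + 7×(0.174−0.057)] / (0.1478−0.057)
   = 3.62 × 1.8760 / 0.0908 = 74.7921

£74.79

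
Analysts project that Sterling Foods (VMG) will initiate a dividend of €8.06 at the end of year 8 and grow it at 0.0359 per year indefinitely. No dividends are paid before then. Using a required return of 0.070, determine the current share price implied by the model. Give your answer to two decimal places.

€147.20

Deferred-dividend DDM. At t=7 the remaining stream is a growing perpetuity with first payment D_8 = 8.06.
V_7 = D_8/(r−g) = 8.06/(0.07−0.0359) = 236.3636
P₀ = V_7/(1+r)^7 = 236.3636/(1+0.07)^7 = 147.1954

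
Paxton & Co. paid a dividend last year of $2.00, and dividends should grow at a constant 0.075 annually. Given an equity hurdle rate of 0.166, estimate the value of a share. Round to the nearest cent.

Gordon growth model: P₀ = D₁/(r − g). D₁ = 2.00 × (1 + 0.075) = 2.1500.
P₀ = 2.1500 / (0.166 − 0.075) = 2.1500 / 0.091 = 23.6264

$23.63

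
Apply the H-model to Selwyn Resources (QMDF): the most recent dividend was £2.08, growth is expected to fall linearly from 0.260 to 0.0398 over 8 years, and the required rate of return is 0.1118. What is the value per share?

H-model: P₀ = D₀[(1+g_L) + H(g_S−g_L)]/(r−g_L), with H = 8/2 = 4.
P₀ = 2.08 × [(1+0.0398) + 4×(0.26−0.0398)] / (0.1118−0.0398)
   = 2.08 × 1.9206 / 0.072 = 55.4840

£55.48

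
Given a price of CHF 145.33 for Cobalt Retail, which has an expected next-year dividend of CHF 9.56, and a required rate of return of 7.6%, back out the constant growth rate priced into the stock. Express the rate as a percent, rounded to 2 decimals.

1.02%

From P₀ = D₁/(r − g), the implied growth is g = r − D₁/P₀.
g = 0.076 − 9.56/145.33 = 0.076 − 0.06578 = 0.01022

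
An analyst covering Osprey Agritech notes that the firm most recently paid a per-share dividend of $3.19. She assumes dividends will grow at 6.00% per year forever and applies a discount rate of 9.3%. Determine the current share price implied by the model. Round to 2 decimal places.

Gordon growth model: P₀ = D₁/(r − g). D₁ = 3.19 × (1 + 0.06) = 3.3814.
P₀ = 3.3814 / (0.093 − 0.06) = 3.3814 / 0.033 = 102.4667

$102.47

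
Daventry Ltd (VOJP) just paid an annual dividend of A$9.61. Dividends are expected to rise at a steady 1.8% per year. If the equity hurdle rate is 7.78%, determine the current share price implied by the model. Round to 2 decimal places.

Gordon growth model: P₀ = D₁/(r − g). D₁ = 9.61 × (1 + 0.018) = 9.7830.
P₀ = 9.7830 / (0.0778 − 0.018) = 9.7830 / 0.0598 = 163.5950

A$163.59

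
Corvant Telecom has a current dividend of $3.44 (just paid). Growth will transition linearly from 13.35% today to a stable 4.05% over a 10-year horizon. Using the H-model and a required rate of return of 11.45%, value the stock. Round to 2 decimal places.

H-model: P₀ = D₀[(1+g_L) + H(g_S−g_L)]/(r−g_L), with H = 10/2 = 5.
P₀ = 3.44 × [(1+0.0405) + 5×(0.1335−0.0405)] / (0.1145−0.0405)
   = 3.44 × 1.5055 / 0.074 = 69.9854

$69.99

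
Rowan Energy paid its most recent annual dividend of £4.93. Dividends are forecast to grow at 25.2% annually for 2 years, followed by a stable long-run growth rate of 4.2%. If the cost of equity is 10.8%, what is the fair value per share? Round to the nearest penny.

Two-stage DDM. Project D₁…D_2 at 0.252, terminal growth 0.042, discount at r = 0.108.
D_1 = 6.1724
D_2 = 7.7278
Terminal value at t=2: TV = D_3/(r−g) = 8.0524/(0.108−0.042) = 122.0055
P₀ = 6.1724/(1+0.108)^1 + 7.7278/(1+0.108)^2 + 122.0055/(1+0.108)^2 = 111.2456

£111.25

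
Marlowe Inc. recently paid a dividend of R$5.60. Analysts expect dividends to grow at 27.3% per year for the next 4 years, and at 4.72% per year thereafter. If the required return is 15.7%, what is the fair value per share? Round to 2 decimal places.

R$106.88

Two-stage DDM. Project D₁…D_4 at 0.273, terminal growth 0.0472, discount at r = 0.157.
D_1 = 7.1288
D_2 = 9.0750
D_3 = 11.5524
D_4 = 14.7062
Terminal value at t=4: TV = D_5/(r−g) = 15.4004/(0.157−0.0472) = 140.2584
P₀ = 7.1288/(1+0.157)^1 + 9.0750/(1+0.157)^2 + 11.5524/(1+0.157)^3 + 14.7062/(1+0.157)^4 + 140.2584/(1+0.157)^4 = 106.8762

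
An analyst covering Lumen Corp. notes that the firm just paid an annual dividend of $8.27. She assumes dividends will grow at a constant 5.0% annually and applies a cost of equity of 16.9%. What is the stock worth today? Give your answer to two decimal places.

Gordon growth model: P₀ = D₁/(r − g). D₁ = 8.27 × (1 + 0.05) = 8.6835.
P₀ = 8.6835 / (0.169 − 0.05) = 8.6835 / 0.119 = 72.9706

$72.97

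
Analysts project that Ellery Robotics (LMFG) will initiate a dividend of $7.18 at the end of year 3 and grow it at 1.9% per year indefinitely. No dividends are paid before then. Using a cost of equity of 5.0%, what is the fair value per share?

Deferred-dividend DDM. At t=2 the remaining stream is a growing perpetuity with first payment D_3 = 7.18.
V_2 = D_3/(r−g) = 7.18/(0.05−0.019) = 231.6129
P₀ = V_2/(1+r)^2 = 231.6129/(1+0.05)^2 = 210.0797

$210.08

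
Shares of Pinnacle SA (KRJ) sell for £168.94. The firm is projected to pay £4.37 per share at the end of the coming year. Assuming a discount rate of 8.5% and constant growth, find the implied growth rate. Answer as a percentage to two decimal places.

5.91%

From P₀ = D₁/(r − g), the implied growth is g = r − D₁/P₀.
g = 0.085 − 4.37/168.94 = 0.085 − 0.02587 = 0.05913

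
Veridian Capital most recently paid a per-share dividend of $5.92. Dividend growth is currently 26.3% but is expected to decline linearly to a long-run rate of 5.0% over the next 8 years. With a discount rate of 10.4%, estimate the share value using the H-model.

$208.52

H-model: P₀ = D₀[(1+g_L) + H(g_S−g_L)]/(r−g_L), with H = 8/2 = 4.
P₀ = 5.92 × [(1+0.05) + 4×(0.263−0.05)] / (0.104−0.05)
   = 5.92 × 1.9020 / 0.054 = 208.5156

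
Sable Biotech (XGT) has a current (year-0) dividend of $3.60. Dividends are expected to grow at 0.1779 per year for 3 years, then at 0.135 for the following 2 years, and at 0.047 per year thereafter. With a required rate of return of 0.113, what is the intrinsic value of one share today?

$91.29

Three-stage DDM. Project D₁…D_5; terminal Gordon value at t=5 with g = 0.047; discount at r = 0.113.
D_1 = 4.2404
D_2 = 4.9948
D_3 = 5.8834
D_4 = 6.6776
D_5 = 7.5791
TV_5 = 7.9354/(0.113−0.047) = 120.2326
P₀ = Σ Dₜ/(1+r)ᵗ + TV_5/(1+r)^5 = 91.2940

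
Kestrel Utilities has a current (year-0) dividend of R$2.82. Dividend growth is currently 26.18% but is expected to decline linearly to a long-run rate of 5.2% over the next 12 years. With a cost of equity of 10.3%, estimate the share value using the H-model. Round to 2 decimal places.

H-model: P₀ = D₀[(1+g_L) + H(g_S−g_L)]/(r−g_L), with H = 12/2 = 6.
P₀ = 2.82 × [(1+0.052) + 6×(0.2618−0.052)] / (0.103−0.052)
   = 2.82 × 2.3108 / 0.051 = 127.7736

R$127.77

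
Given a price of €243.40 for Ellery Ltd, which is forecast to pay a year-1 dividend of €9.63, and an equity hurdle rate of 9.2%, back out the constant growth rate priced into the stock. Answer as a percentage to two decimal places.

5.24%

From P₀ = D₁/(r − g), the implied growth is g = r − D₁/P₀.
g = 0.092 − 9.63/243.40 = 0.092 − 0.03956 = 0.05244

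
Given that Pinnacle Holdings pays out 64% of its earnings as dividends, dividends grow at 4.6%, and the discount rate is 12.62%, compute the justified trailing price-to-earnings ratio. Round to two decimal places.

8.35

Justified trailing P/E = b(1+g)/(r−g) = 0.64×(1+0.046)/(0.1262−0.046) = 8.3471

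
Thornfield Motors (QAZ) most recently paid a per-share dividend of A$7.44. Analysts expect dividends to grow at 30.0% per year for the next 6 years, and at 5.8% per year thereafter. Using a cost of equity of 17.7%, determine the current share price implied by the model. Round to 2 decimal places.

Two-stage DDM. Project D₁…D_6 at 0.3, terminal growth 0.058, discount at r = 0.177.
D_1 = 9.6720
D_2 = 12.5736
D_3 = 16.3457
D_4 = 21.2494
D_5 = 27.6242
D_6 = 35.9115
Terminal value at t=6: TV = D_7/(r−g) = 37.9943/(0.177−0.058) = 319.2800
P₀ = 9.6720/(1+0.177)^1 + 12.5736/(1+0.177)^2 + 16.3457/(1+0.177)^3 + 21.2494/(1+0.177)^4 + 27.6242/(1+0.177)^5 + 35.9115/(1+0.177)^6 + 319.2800/(1+0.177)^6 = 184.2195

A$184.22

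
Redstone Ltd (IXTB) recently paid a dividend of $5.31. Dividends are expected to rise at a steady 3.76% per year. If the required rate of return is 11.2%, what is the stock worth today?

Gordon growth model: P₀ = D₁/(r − g). D₁ = 5.31 × (1 + 0.0376) = 5.5097.
P₀ = 5.5097 / (0.112 − 0.0376) = 5.5097 / 0.0744 = 74.0545

$74.05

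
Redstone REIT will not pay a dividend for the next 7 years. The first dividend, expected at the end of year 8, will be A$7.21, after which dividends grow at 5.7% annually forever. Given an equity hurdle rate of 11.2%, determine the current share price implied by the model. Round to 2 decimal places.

A$62.35

Deferred-dividend DDM. At t=7 the remaining stream is a growing perpetuity with first payment D_8 = 7.21.
V_7 = D_8/(r−g) = 7.21/(0.112−0.057) = 131.0909
P₀ = V_7/(1+r)^7 = 131.0909/(1+0.112)^7 = 62.3504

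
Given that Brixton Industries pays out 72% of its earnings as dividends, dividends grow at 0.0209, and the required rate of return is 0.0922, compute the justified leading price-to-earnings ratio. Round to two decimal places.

Justified leading P/E = b/(r−g) = 0.72/(0.0922−0.0209) = 10.0982

10.10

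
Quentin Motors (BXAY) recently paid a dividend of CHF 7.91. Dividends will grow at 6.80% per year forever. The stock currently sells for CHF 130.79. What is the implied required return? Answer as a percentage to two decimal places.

13.26%

Rearranging the constant-growth DDM: r = D₁/P₀ + g.
D₁ = 7.91 × (1 + 0.068) = 8.4479.
r = 8.4479 / 130.79 + 0.068 = 0.06459 + 0.068 = 0.13259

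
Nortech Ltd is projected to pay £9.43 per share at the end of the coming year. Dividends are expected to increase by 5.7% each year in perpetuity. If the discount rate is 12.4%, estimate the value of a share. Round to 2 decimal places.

£140.75

Gordon growth model: P₀ = D₁/(r − g), with D₁ = 9.43 given directly.
P₀ = 9.4300 / (0.124 − 0.057) = 9.4300 / 0.067 = 140.7463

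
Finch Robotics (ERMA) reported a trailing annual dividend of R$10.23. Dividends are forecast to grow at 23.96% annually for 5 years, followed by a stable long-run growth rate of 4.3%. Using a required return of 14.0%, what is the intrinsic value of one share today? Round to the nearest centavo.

Two-stage DDM. Project D₁…D_5 at 0.2396, terminal growth 0.043, discount at r = 0.14.
D_1 = 12.6811
D_2 = 15.7195
D_3 = 19.4859
D_4 = 24.1547
D_5 = 29.9422
Terminal value at t=5: TV = D_6/(r−g) = 31.2297/(0.14−0.043) = 321.9556
P₀ = 12.6811/(1+0.14)^1 + 15.7195/(1+0.14)^2 + 19.4859/(1+0.14)^3 + 24.1547/(1+0.14)^4 + 29.9422/(1+0.14)^5 + 321.9556/(1+0.14)^5 = 233.4381

R$233.44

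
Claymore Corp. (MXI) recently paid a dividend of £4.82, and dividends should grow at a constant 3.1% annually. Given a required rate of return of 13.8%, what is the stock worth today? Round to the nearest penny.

Gordon growth model: P₀ = D₁/(r − g). D₁ = 4.82 × (1 + 0.031) = 4.9694.
P₀ = 4.9694 / (0.138 − 0.031) = 4.9694 / 0.107 = 46.4432

£46.44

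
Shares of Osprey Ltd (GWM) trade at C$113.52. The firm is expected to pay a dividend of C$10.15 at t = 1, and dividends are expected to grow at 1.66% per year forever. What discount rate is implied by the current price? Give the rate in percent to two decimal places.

10.60%

Rearranging the constant-growth DDM: r = D₁/P₀ + g.
r = 10.1500 / 113.52 + 0.0166 = 0.08941 + 0.0166 = 0.10601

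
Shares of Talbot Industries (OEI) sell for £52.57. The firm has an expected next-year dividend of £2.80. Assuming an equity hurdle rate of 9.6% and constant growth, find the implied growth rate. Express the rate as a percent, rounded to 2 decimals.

4.27%

From P₀ = D₁/(r − g), the implied growth is g = r − D₁/P₀.
g = 0.096 − 2.80/52.57 = 0.096 − 0.05326 = 0.04274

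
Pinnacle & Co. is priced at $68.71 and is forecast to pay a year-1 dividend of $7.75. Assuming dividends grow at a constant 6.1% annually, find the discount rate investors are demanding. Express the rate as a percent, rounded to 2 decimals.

Rearranging the constant-growth DDM: r = D₁/P₀ + g.
r = 7.7500 / 68.71 + 0.061 = 0.11279 + 0.061 = 0.17379

17.38%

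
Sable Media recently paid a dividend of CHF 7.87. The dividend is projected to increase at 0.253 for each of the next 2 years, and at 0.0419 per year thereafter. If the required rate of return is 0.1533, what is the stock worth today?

Two-stage DDM. Project D₁…D_2 at 0.253, terminal growth 0.0419, discount at r = 0.1533.
D_1 = 9.8611
D_2 = 12.3560
Terminal value at t=2: TV = D_3/(r−g) = 12.8737/(0.1533−0.0419) = 115.5627
P₀ = 9.8611/(1+0.1533)^1 + 12.3560/(1+0.1533)^2 + 115.5627/(1+0.1533)^2 = 104.7225

CHF 104.72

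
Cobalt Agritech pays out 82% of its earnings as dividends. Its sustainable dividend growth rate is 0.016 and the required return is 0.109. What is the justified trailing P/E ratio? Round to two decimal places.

Justified trailing P/E = b(1+g)/(r−g) = 0.82×(1+0.016)/(0.109−0.016) = 8.9583

8.96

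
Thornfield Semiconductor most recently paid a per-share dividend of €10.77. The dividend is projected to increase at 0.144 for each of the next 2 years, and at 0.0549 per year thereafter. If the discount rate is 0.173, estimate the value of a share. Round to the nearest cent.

€112.25

Two-stage DDM. Project D₁…D_2 at 0.144, terminal growth 0.0549, discount at r = 0.173.
D_1 = 12.3209
D_2 = 14.0951
Terminal value at t=2: TV = D_3/(r−g) = 14.8689/(0.173−0.0549) = 125.9010
P₀ = 12.3209/(1+0.173)^1 + 14.0951/(1+0.173)^2 + 125.9010/(1+0.173)^2 = 112.2503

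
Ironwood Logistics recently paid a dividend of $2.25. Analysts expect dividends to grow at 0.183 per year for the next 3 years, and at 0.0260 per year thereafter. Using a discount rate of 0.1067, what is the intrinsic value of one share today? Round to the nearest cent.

Two-stage DDM. Project D₁…D_3 at 0.183, terminal growth 0.026, discount at r = 0.1067.
D_1 = 2.6618
D_2 = 3.1489
D_3 = 3.7251
Terminal value at t=3: TV = D_4/(r−g) = 3.8219/(0.1067−0.026) = 47.3599
P₀ = 2.6618/(1+0.1067)^1 + 3.1489/(1+0.1067)^2 + 3.7251/(1+0.1067)^3 + 47.3599/(1+0.1067)^3 = 42.6641

$42.66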